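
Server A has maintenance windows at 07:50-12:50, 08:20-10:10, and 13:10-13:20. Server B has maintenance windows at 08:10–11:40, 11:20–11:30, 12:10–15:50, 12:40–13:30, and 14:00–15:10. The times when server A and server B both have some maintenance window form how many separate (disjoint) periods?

3

First set merges to 07:50–12:50, 13:10–13:20.
Second set merges to 08:10–11:40, 12:10–15:50.
A ∩ B = 08:10–11:40, 12:10–12:50, 13:10–13:20.
That is 3 disjoint pieces.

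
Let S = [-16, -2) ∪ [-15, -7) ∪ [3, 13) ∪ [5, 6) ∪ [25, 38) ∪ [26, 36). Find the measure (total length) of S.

37

Merged: [-16, -2), [3, 13), [25, 38).
Lengths: 14 + 10 + 13 = 37.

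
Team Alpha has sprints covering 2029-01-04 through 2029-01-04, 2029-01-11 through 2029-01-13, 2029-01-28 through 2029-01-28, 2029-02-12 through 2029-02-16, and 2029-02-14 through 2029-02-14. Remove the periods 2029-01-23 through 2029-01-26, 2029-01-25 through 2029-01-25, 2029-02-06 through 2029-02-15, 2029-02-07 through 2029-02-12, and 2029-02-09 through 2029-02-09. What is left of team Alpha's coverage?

A, merged: 2029-01-04 through 2029-01-04, 2029-01-11 through 2029-01-13, 2029-01-28 through 2029-01-28, 2029-02-12 through 2029-02-16.
B, merged: 2029-01-23 through 2029-01-26, 2029-02-06 through 2029-02-15.
2029-01-04 through 2029-01-04: no B overlap → unchanged.
2029-01-11 through 2029-01-13: no B overlap → unchanged.
2029-01-28 through 2029-01-28: no B overlap → unchanged.
2029-02-12 through 2029-02-16 minus B → 2029-02-16 through 2029-02-16.

2029-01-04 through 2029-01-04, 2029-01-11 through 2029-01-13, 2029-01-28 through 2029-01-28, 2029-02-16 through 2029-02-16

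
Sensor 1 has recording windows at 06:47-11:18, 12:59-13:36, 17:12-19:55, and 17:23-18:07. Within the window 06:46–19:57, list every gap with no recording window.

06:46-06:47, 11:18-12:59, 13:36-17:12, 19:55-19:57

Covered (merged): 06:47-11:18, 12:59-13:36, 17:12-19:55.
Complement within 06:46-19:57: 06:46-06:47, 11:18-12:59, 13:36-17:12, 19:55-19:57.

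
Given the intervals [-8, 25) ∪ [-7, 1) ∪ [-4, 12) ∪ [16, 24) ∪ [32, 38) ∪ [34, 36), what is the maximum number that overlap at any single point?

Walk the sorted start/end points keeping a running depth.
The depth first hits 3 at -4.

3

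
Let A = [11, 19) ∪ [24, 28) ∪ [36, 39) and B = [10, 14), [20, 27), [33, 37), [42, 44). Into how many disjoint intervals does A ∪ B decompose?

A ∪ B = [10, 19), [20, 28), [33, 39), [42, 44).
That is 4 disjoint pieces.

4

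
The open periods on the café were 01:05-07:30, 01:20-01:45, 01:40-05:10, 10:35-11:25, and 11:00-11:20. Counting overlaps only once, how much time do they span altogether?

Merged: 01:05-07:30, 10:35-11:25.
Lengths: 6 h 25 min + 50 min = 7 h 15 min.

7 h 15 min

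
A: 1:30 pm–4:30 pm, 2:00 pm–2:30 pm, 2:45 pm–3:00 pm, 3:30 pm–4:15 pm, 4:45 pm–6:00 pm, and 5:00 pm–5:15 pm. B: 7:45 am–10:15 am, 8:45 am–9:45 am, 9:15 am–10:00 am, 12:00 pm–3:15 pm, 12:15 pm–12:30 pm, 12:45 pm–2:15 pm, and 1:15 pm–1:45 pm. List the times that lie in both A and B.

First set merges to 1:30 pm-4:30 pm, 4:45 pm-6:00 pm.
Second set merges to 7:45 am-10:15 am, 12:00 pm-3:15 pm.
1:30 pm-4:30 pm ∩ B → 1:30 pm-3:15 pm.
4:45 pm-6:00 pm meets no B interval.

1:30 pm-3:15 pm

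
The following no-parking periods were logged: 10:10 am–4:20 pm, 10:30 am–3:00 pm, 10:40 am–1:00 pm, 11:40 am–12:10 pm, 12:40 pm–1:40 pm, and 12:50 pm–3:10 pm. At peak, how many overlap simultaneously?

5

Walk the sorted start/end points keeping a running depth.
The depth first hits 5 at 12:50 pm.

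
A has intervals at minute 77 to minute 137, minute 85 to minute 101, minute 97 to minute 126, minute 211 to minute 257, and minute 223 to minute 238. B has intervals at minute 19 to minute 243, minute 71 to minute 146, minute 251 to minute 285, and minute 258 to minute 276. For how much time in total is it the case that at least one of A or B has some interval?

266 minutes

Merge the first list: minute 77 to minute 137, minute 211 to minute 257.
Merge the second list: minute 19 to minute 243, minute 251 to minute 285.
A ∪ B = minute 19 to minute 285.
Total: 266 minutes.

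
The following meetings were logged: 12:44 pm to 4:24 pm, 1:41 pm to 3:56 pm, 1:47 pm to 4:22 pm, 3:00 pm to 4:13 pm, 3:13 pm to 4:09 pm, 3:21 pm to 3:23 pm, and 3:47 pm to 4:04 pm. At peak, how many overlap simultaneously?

6

At 3:21 pm, 6 of the intervals are simultaneously active.
No point has more.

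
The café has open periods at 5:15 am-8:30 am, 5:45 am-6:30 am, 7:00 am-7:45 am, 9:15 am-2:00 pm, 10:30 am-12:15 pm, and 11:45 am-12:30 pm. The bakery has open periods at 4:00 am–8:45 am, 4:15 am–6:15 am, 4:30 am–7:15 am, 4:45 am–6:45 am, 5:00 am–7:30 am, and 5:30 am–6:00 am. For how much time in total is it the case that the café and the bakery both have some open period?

3 h 15 min

First set merges to 5:15 am–8:30 am, 9:15 am–2:00 pm.
Second set merges to 4:00 am–8:45 am.
A ∩ B = 5:15 am–8:30 am.
Total: 3 h 15 min.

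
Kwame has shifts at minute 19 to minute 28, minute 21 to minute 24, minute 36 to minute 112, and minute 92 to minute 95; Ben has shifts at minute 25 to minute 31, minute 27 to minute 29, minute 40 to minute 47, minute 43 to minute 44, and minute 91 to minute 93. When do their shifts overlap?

A, merged: minute 19 to minute 28, minute 36 to minute 112.
B, merged: minute 25 to minute 31, minute 40 to minute 47, minute 91 to minute 93.
minute 19 to minute 28 meets the second set on minute 25 to minute 28.
minute 36 to minute 112 meets the second set on minute 40 to minute 47, minute 91 to minute 93.

minute 25 to minute 28, minute 40 to minute 47, minute 91 to minute 93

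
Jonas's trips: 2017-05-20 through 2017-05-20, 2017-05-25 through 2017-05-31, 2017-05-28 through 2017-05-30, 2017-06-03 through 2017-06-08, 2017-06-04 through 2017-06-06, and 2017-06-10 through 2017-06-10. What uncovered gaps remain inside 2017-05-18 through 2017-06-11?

The merged coverage is 2017-05-20 through 2017-05-20, 2017-05-25 through 2017-05-31, 2017-06-03 through 2017-06-08, 2017-06-10 through 2017-06-10.
Complement within 2017-05-18 through 2017-06-11: 2017-05-18 through 2017-05-19, 2017-05-21 through 2017-05-24, 2017-06-01 through 2017-06-02, 2017-06-09 through 2017-06-09, 2017-06-11 through 2017-06-11.

2017-05-18 through 2017-05-19, 2017-05-21 through 2017-05-24, 2017-06-01 through 2017-06-02, 2017-06-09 through 2017-06-09, 2017-06-11 through 2017-06-11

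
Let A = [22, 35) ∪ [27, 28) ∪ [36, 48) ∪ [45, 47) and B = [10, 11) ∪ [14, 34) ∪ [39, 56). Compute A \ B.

[34, 35) ∪ [36, 39)

First set merges to [22, 35), [36, 48).
[22, 35) with B removed leaves [34, 35).
[36, 48) with B removed leaves [36, 39).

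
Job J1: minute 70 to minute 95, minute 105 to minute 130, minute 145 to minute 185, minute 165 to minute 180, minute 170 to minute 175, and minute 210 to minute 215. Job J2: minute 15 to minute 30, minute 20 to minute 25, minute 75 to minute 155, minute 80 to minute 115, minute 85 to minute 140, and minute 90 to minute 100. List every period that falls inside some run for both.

minute 75 to minute 95, minute 105 to minute 130, minute 145 to minute 155

A, merged: minute 70 to minute 95, minute 105 to minute 130, minute 145 to minute 185, minute 210 to minute 215.
B, merged: minute 15 to minute 30, minute 75 to minute 155.
minute 70 to minute 95 overlaps B on minute 75 to minute 95.
minute 105 to minute 130 overlaps B on minute 105 to minute 130.
minute 145 to minute 185 overlaps B on minute 145 to minute 155.
minute 210 to minute 215 falls entirely outside B.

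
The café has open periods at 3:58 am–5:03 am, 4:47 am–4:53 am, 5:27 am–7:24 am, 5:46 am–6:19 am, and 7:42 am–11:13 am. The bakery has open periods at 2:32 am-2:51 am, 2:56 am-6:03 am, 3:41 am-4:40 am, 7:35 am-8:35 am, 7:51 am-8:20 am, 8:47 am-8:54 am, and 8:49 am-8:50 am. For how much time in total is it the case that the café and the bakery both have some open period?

Merge the first list: 3:58 am–5:03 am, 5:27 am–7:24 am, 7:42 am–11:13 am.
Merge the second list: 2:32 am–2:51 am, 2:56 am–6:03 am, 7:35 am–8:35 am, 8:47 am–8:54 am.
A ∩ B = 3:58 am–5:03 am, 5:27 am–6:03 am, 7:42 am–8:35 am, 8:47 am–8:54 am.
Total: 1 h 5 min + 36 min + 53 min + 7 min = 2 h 41 min.

2 h 41 min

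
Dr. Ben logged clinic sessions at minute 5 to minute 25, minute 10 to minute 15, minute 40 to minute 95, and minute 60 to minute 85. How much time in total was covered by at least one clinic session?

Merged: minute 5 to minute 25, minute 40 to minute 95.
Lengths: 20 minutes + 55 minutes = 75 minutes.

75 minutes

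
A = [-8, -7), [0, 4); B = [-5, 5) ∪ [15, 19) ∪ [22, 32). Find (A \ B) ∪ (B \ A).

[-8, -7) ∪ [-5, 0) ∪ [4, 5) ∪ [15, 19) ∪ [22, 32)

A \ B = [-8, -7).
B \ A = [-5, 0), [4, 5), [15, 19), [22, 32).
Union of the two gives the symmetric difference.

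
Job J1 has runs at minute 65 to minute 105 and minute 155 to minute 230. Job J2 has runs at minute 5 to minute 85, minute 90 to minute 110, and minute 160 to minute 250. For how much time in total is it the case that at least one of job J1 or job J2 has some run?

A ∪ B = minute 5 to minute 110, minute 155 to minute 250.
Total: 105 minutes + 95 minutes = 200 minutes.

200 minutes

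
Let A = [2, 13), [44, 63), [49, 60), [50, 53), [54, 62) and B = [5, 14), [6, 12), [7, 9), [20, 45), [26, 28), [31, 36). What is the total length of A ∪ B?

55

A, merged: [2, 13), [44, 63).
B, merged: [5, 14), [20, 45).
A ∪ B = [2, 14), [20, 63).
Total: 12 + 43 = 55.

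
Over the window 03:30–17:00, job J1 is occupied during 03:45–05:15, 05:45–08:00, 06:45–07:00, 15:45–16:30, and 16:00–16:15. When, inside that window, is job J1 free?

03:30–03:45, 05:15–05:45, 08:00–15:45, 16:30–17:00

After merging, the occupied span is 03:45–05:15, 05:45–08:00, 15:45–16:30.
Complement within 03:30–17:00: 03:30–03:45, 05:15–05:45, 08:00–15:45, 16:30–17:00.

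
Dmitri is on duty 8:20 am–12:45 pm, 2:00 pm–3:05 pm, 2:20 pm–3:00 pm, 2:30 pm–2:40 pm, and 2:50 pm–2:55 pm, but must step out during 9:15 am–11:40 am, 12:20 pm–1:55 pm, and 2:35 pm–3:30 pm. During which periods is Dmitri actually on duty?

Merge the first list: 8:20 am–12:45 pm, 2:00 pm–3:05 pm.
8:20 am–12:45 pm \ B = 8:20 am–9:15 am, 11:40 am–12:20 pm.
2:00 pm–3:05 pm \ B = 2:00 pm–2:35 pm.

8:20 am–9:15 am, 11:40 am–12:20 pm, 2:00 pm–2:35 pm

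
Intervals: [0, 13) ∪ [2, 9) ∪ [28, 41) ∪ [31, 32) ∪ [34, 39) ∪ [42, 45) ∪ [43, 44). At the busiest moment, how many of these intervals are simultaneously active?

2

Walk the sorted start/end points keeping a running depth.
The depth first hits 2 at 2.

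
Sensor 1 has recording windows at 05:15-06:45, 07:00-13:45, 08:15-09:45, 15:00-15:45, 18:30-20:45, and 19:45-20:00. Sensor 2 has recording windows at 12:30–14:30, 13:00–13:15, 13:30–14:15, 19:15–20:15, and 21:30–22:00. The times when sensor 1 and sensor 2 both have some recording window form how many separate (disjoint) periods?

Merge the first list: 05:15–06:45, 07:00–13:45, 15:00–15:45, 18:30–20:45.
Merge the second list: 12:30–14:30, 19:15–20:15, 21:30–22:00.
A ∩ B = 12:30–13:45, 19:15–20:15.
That is 2 disjoint pieces.

2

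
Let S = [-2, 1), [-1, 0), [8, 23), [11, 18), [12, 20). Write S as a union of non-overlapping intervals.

[-1, 0) overlaps/touches [-2, 1) → extend to [-2, 1).
[8, 23) is disjoint → start new block.
[11, 18) overlaps/touches [8, 23) → extend to [8, 23).
[12, 20) overlaps/touches [8, 23) → extend to [8, 23).

[-2, 1) ∪ [8, 23)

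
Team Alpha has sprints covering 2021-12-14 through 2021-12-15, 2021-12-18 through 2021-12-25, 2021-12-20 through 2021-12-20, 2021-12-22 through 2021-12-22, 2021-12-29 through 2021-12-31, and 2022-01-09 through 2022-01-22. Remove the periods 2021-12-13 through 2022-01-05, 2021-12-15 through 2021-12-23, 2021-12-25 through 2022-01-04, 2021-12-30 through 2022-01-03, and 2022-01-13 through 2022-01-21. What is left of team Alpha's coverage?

2022-01-09 through 2022-01-12, 2022-01-22 through 2022-01-22

Merge the first list: 2021-12-14 through 2021-12-15, 2021-12-18 through 2021-12-25, 2021-12-29 through 2021-12-31, 2022-01-09 through 2022-01-22.
Merge the second list: 2021-12-13 through 2022-01-05, 2022-01-13 through 2022-01-21.
2021-12-14 through 2021-12-15: fully covered by B → removed.
2021-12-18 through 2021-12-25: fully covered by B → removed.
2021-12-29 through 2021-12-31: fully covered by B → removed.
2022-01-09 through 2022-01-22 minus B → 2022-01-09 through 2022-01-12, 2022-01-22 through 2022-01-22.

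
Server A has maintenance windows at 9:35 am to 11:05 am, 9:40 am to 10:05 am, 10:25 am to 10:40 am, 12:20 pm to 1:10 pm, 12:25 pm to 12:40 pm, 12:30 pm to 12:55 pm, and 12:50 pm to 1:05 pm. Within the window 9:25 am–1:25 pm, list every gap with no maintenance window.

After merging, the occupied span is 9:35 am–11:05 am, 12:20 pm–1:10 pm.
Gaps within 9:25 am–1:25 pm: 9:25 am–9:35 am, 11:05 am–12:20 pm, 1:10 pm–1:25 pm.

9:25 am–9:35 am, 11:05 am–12:20 pm, 1:10 pm–1:25 pm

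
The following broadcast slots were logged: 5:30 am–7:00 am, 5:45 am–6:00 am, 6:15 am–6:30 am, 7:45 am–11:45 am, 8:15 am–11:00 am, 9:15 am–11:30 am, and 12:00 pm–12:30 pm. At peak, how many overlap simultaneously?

Walk the sorted start/end points keeping a running depth.
The depth first hits 3 at 9:15 am.

3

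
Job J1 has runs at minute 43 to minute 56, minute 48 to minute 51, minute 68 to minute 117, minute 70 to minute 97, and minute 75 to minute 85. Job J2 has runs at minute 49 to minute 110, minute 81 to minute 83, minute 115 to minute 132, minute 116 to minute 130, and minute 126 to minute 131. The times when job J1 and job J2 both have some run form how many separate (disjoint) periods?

First set merges to minute 43 to minute 56, minute 68 to minute 117.
Second set merges to minute 49 to minute 110, minute 115 to minute 132.
A ∩ B = minute 49 to minute 56, minute 68 to minute 110, minute 115 to minute 117.
That is 3 disjoint pieces.

3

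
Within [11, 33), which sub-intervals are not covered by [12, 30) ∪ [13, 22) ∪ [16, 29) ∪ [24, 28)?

[11, 12) ∪ [30, 33)

After merging, the occupied span is [12, 30).
Complement within [11, 33): [11, 12), [30, 33).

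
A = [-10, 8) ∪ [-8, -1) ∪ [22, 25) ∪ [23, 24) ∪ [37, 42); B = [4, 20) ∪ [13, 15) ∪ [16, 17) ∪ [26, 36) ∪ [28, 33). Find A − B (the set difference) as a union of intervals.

Merge the first list: [-10, 8), [22, 25), [37, 42).
Merge the second list: [4, 20), [26, 36).
[-10, 8) \ B = [-10, 4).
[22, 25): nothing removed.
[37, 42): nothing removed.

[-10, 4) ∪ [22, 25) ∪ [37, 42)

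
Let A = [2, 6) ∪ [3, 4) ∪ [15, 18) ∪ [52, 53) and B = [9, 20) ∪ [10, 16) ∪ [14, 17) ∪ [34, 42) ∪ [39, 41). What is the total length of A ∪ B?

Merge the first list: [2, 6), [15, 18), [52, 53).
Merge the second list: [9, 20), [34, 42).
A ∪ B = [2, 6), [9, 20), [34, 42), [52, 53).
Total: 4 + 11 + 8 + 1 = 24.

24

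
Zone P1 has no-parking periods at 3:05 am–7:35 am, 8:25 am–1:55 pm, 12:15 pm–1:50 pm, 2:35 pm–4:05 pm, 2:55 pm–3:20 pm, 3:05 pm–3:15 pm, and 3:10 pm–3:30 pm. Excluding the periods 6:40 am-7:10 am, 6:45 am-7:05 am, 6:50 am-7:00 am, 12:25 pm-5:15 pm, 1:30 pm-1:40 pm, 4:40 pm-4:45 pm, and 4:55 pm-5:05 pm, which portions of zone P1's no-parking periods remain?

First set merges to 3:05 am-7:35 am, 8:25 am-1:55 pm, 2:35 pm-4:05 pm.
Second set merges to 6:40 am-7:10 am, 12:25 pm-5:15 pm.
3:05 am-7:35 am \ B = 3:05 am-6:40 am, 7:10 am-7:35 am.
8:25 am-1:55 pm \ B = 8:25 am-12:25 pm.
2:35 pm-4:05 pm: entirely removed.

3:05 am-6:40 am, 7:10 am-7:35 am, 8:25 am-12:25 pm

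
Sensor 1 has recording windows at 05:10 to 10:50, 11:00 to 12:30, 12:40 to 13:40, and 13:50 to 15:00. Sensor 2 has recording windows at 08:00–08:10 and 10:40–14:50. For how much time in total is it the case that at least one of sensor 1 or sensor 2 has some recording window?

A ∪ B = 05:10-15:00.
Total: 9 h 50 min.

9 h 50 min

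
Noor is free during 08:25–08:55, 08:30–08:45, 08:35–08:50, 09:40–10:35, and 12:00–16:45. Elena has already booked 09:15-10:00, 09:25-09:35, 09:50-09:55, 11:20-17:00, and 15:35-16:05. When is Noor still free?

Merge the first list: 08:25-08:55, 09:40-10:35, 12:00-16:45.
Merge the second list: 09:15-10:00, 11:20-17:00.
08:25-08:55: nothing removed.
09:40-10:35 \ B = 10:00-10:35.
12:00-16:45: entirely removed.

08:25-08:55, 10:00-10:35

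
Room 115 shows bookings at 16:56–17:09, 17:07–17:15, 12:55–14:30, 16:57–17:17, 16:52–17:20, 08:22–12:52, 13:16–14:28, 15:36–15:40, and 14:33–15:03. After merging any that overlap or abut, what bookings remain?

08:22–12:52, 12:55–14:30, 14:33–15:03, 15:36–15:40, 16:52–17:20

Sort by start: 08:22–12:52, 12:55–14:30, 13:16–14:28, 14:33–15:03, 15:36–15:40, 16:52–17:20, 16:56–17:09, 16:57–17:17, 17:07–17:15.
12:55–14:30 is disjoint → start new block.
13:16–14:28 overlaps/touches 12:55–14:30 → extend to 12:55–14:30.
14:33–15:03 is disjoint → start new block.
15:36–15:40 is disjoint → start new block.
16:52–17:20 is disjoint → start new block.
16:56–17:09 overlaps/touches 16:52–17:20 → extend to 16:52–17:20.
16:57–17:17 overlaps/touches 16:52–17:20 → extend to 16:52–17:20.
17:07–17:15 overlaps/touches 16:52–17:20 → extend to 16:52–17:20.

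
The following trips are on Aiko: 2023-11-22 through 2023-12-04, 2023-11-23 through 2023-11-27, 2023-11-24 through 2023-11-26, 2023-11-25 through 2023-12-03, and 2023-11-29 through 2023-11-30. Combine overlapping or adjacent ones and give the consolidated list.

2023-11-23 through 2023-11-27 overlaps/touches 2023-11-22 through 2023-12-04 → extend to 2023-11-22 through 2023-12-04.
2023-11-24 through 2023-11-26 overlaps/touches 2023-11-22 through 2023-12-04 → extend to 2023-11-22 through 2023-12-04.
2023-11-25 through 2023-12-03 overlaps/touches 2023-11-22 through 2023-12-04 → extend to 2023-11-22 through 2023-12-04.
2023-11-29 through 2023-11-30 overlaps/touches 2023-11-22 through 2023-12-04 → extend to 2023-11-22 through 2023-12-04.

2023-11-22 through 2023-12-04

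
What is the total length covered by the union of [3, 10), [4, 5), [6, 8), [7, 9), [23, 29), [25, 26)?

13

Merged: [3, 10), [23, 29).
Lengths: 7 + 6 = 13.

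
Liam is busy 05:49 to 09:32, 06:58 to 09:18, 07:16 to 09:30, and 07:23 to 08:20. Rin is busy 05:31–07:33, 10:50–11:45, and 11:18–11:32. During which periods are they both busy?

First set merges to 05:49–09:32.
Second set merges to 05:31–07:33, 10:50–11:45.
05:49–09:32 meets the second set on 05:49–07:33.

05:49–07:33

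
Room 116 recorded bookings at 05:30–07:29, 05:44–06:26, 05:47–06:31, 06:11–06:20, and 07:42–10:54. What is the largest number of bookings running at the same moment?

4

Walk the sorted start/end points keeping a running depth.
The depth first hits 4 at 06:11.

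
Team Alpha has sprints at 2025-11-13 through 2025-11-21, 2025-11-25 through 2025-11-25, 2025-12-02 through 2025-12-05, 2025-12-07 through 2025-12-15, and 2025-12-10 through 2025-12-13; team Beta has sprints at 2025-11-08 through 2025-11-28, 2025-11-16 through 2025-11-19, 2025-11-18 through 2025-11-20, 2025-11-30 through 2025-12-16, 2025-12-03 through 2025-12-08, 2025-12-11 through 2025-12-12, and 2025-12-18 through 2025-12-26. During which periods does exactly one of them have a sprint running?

First set merges to 2025-11-13 through 2025-11-21, 2025-11-25 through 2025-11-25, 2025-12-02 through 2025-12-05, 2025-12-07 through 2025-12-15.
Second set merges to 2025-11-08 through 2025-11-28, 2025-11-30 through 2025-12-16, 2025-12-18 through 2025-12-26.
A but not B: none.
B but not A: 2025-11-08 through 2025-11-12, 2025-11-22 through 2025-11-24, 2025-11-26 through 2025-11-28, 2025-11-30 through 2025-12-01, 2025-12-06 through 2025-12-06, 2025-12-16 through 2025-12-16, 2025-12-18 through 2025-12-26.
Combining gives A △ B.

2025-11-08 through 2025-11-12, 2025-11-22 through 2025-11-24, 2025-11-26 through 2025-11-28, 2025-11-30 through 2025-12-01, 2025-12-06 through 2025-12-06, 2025-12-16 through 2025-12-16, 2025-12-18 through 2025-12-26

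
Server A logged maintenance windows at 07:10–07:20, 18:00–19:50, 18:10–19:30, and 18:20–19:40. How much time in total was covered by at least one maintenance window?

2 h

Merged: 07:10–07:20, 18:00–19:50.
Lengths: 10 min + 1 h 50 min = 2 h.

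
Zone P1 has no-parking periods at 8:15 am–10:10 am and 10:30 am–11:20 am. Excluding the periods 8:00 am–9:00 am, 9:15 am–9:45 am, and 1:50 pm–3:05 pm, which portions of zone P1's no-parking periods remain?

9:00 am–9:15 am, 9:45 am–10:10 am, 10:30 am–11:20 am

8:15 am–10:10 am with B removed leaves 9:00 am–9:15 am, 9:45 am–10:10 am.
10:30 am–11:20 am is untouched.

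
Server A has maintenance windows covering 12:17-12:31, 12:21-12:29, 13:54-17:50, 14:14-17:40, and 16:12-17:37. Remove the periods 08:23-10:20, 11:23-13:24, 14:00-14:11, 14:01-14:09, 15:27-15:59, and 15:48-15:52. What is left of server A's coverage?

Merge the first list: 12:17-12:31, 13:54-17:50.
Merge the second list: 08:23-10:20, 11:23-13:24, 14:00-14:11, 15:27-15:59.
12:17-12:31 lies entirely inside B → drops out.
13:54-17:50 with B removed leaves 13:54-14:00, 14:11-15:27, 15:59-17:50.

13:54-14:00, 14:11-15:27, 15:59-17:50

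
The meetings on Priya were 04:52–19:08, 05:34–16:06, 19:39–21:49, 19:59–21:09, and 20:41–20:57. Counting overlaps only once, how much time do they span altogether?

16 h 26 min

Merged: 04:52–19:08, 19:39–21:49.
Lengths: 14 h 16 min + 2 h 10 min = 16 h 26 min.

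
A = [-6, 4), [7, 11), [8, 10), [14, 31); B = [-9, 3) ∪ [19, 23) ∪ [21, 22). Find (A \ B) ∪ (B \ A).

[-9, -6) ∪ [3, 4) ∪ [7, 11) ∪ [14, 19) ∪ [23, 31)

First set merges to [-6, 4), [7, 11), [14, 31).
Second set merges to [-9, 3), [19, 23).
A \ B = [3, 4), [7, 11), [14, 19), [23, 31).
B \ A = [-9, -6).
Union of the two gives the symmetric difference.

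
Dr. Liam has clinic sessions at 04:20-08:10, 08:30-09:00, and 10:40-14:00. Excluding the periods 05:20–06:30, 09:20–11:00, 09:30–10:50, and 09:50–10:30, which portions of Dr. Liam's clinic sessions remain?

04:20-05:20, 06:30-08:10, 08:30-09:00, 11:00-14:00

Second set merges to 05:20-06:30, 09:20-11:00.
04:20-08:10 with B removed leaves 04:20-05:20, 06:30-08:10.
08:30-09:00 is untouched.
10:40-14:00 with B removed leaves 11:00-14:00.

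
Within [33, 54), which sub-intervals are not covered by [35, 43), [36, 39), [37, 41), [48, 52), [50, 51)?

[33, 35) ∪ [43, 48) ∪ [52, 54)

The merged coverage is [35, 43), [48, 52).
Uncovered inside [33, 54): [33, 35), [43, 48), [52, 54).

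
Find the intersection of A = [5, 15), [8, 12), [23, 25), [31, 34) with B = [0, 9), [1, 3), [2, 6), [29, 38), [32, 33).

[5, 9) ∪ [31, 34)

First set merges to [5, 15), [23, 25), [31, 34).
Second set merges to [0, 9), [29, 38).
[5, 15) ∩ B → [5, 9).
[23, 25) meets no B interval.
[31, 34) ∩ B → [31, 34).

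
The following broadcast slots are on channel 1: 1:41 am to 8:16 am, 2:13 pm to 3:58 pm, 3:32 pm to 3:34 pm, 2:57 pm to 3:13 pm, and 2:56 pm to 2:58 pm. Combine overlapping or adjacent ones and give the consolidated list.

1:41 am–8:16 am, 2:13 pm–3:58 pm

Sort by start: 1:41 am–8:16 am, 2:13 pm–3:58 pm, 2:56 pm–2:58 pm, 2:57 pm–3:13 pm, 3:32 pm–3:34 pm.
2:13 pm–3:58 pm is disjoint → start new block.
2:56 pm–2:58 pm overlaps/touches 2:13 pm–3:58 pm → extend to 2:13 pm–3:58 pm.
2:57 pm–3:13 pm overlaps/touches 2:13 pm–3:58 pm → extend to 2:13 pm–3:58 pm.
3:32 pm–3:34 pm overlaps/touches 2:13 pm–3:58 pm → extend to 2:13 pm–3:58 pm.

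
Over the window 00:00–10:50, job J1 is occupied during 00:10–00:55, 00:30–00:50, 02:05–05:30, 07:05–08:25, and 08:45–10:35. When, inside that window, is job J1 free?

Covered (merged): 00:10–00:55, 02:05–05:30, 07:05–08:25, 08:45–10:35.
Gaps within 00:00–10:50: 00:00–00:10, 00:55–02:05, 05:30–07:05, 08:25–08:45, 10:35–10:50.

00:00–00:10, 00:55–02:05, 05:30–07:05, 08:25–08:45, 10:35–10:50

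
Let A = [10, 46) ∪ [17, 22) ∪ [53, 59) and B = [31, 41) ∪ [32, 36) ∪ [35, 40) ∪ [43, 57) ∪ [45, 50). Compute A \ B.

First set merges to [10, 46), [53, 59).
Second set merges to [31, 41), [43, 57).
[10, 46) \ B = [10, 31), [41, 43).
[53, 59) \ B = [57, 59).

[10, 31) ∪ [41, 43) ∪ [57, 59)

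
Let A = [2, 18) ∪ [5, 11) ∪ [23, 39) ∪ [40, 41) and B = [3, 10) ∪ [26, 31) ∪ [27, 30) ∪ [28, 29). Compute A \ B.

Merge the first list: [2, 18), [23, 39), [40, 41).
Merge the second list: [3, 10), [26, 31).
[2, 18) \ B = [2, 3), [10, 18).
[23, 39) \ B = [23, 26), [31, 39).
[40, 41): nothing removed.

[2, 3) ∪ [10, 18) ∪ [23, 26) ∪ [31, 39) ∪ [40, 41)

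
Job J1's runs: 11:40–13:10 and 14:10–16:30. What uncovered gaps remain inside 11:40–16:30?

Covered (merged): 11:40-13:10, 14:10-16:30.
Uncovered inside 11:40-16:30: 13:10-14:10.

13:10-14:10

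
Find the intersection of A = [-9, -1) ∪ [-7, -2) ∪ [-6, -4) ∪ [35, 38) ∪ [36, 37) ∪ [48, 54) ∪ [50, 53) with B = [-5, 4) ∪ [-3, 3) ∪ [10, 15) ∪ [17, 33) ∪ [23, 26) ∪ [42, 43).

First set merges to [-9, -1), [35, 38), [48, 54).
Second set merges to [-5, 4), [10, 15), [17, 33), [42, 43).
[-9, -1) meets the second set on [-5, -1).
[35, 38): no overlap with the second set.
[48, 54): no overlap with the second set.

[-5, -1)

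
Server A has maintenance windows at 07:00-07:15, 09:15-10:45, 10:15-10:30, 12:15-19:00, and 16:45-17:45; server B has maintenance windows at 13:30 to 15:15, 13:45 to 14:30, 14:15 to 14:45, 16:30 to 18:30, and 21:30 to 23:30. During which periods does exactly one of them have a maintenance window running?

A, merged: 07:00-07:15, 09:15-10:45, 12:15-19:00.
B, merged: 13:30-15:15, 16:30-18:30, 21:30-23:30.
A but not B: 07:00-07:15, 09:15-10:45, 12:15-13:30, 15:15-16:30, 18:30-19:00.
B but not A: 21:30-23:30.
Combining gives A △ B.

07:00-07:15, 09:15-10:45, 12:15-13:30, 15:15-16:30, 18:30-19:00, 21:30-23:30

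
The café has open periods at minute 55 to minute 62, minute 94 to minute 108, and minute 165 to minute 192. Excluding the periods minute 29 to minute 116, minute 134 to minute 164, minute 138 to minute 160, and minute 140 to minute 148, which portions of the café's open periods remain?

Merge the second list: minute 29 to minute 116, minute 134 to minute 164.
minute 55 to minute 62: entirely removed.
minute 94 to minute 108: entirely removed.
minute 165 to minute 192: nothing removed.

minute 165 to minute 192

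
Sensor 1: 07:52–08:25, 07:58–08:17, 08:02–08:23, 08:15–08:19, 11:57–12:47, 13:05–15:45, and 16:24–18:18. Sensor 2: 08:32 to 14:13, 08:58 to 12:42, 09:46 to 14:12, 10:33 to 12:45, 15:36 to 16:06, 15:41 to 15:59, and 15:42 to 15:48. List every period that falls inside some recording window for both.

A, merged: 07:52–08:25, 11:57–12:47, 13:05–15:45, 16:24–18:18.
B, merged: 08:32–14:13, 15:36–16:06.
07:52–08:25: no overlap with the second set.
11:57–12:47 meets the second set on 11:57–12:47.
13:05–15:45 meets the second set on 13:05–14:13, 15:36–15:45.
16:24–18:18: no overlap with the second set.

11:57–12:47, 13:05–14:13, 15:36–15:45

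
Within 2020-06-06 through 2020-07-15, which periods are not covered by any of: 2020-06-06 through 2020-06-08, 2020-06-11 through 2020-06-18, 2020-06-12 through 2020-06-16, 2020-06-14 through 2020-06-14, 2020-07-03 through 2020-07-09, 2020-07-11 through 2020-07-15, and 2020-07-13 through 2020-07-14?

The merged coverage is 2020-06-06 through 2020-06-08, 2020-06-11 through 2020-06-18, 2020-07-03 through 2020-07-09, 2020-07-11 through 2020-07-15.
Gaps within 2020-06-06 through 2020-07-15: 2020-06-09 through 2020-06-10, 2020-06-19 through 2020-07-02, 2020-07-10 through 2020-07-10.

2020-06-09 through 2020-06-10, 2020-06-19 through 2020-07-02, 2020-07-10 through 2020-07-10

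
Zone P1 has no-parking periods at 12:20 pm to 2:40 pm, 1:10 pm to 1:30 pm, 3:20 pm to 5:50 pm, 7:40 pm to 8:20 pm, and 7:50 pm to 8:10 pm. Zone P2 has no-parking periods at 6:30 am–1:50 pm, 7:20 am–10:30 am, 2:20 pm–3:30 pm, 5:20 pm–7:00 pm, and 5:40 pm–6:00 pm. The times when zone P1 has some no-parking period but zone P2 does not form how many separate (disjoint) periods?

3

Merge the first list: 12:20 pm-2:40 pm, 3:20 pm-5:50 pm, 7:40 pm-8:20 pm.
Merge the second list: 6:30 am-1:50 pm, 2:20 pm-3:30 pm, 5:20 pm-7:00 pm.
A \ B = 1:50 pm-2:20 pm, 3:30 pm-5:20 pm, 7:40 pm-8:20 pm.
That is 3 disjoint pieces.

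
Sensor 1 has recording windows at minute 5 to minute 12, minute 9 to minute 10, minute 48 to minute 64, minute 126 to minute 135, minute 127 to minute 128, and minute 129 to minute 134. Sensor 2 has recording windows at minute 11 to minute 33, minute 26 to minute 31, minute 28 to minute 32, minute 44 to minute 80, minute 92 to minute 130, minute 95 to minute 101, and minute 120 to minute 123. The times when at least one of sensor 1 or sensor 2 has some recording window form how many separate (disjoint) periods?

Merge the first list: minute 5 to minute 12, minute 48 to minute 64, minute 126 to minute 135.
Merge the second list: minute 11 to minute 33, minute 44 to minute 80, minute 92 to minute 130.
A ∪ B = minute 5 to minute 33, minute 44 to minute 80, minute 92 to minute 135.
That is 3 disjoint pieces.

3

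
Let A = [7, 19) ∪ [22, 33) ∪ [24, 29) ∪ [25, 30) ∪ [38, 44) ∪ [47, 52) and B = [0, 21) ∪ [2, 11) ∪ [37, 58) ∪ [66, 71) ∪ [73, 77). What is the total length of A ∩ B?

Merge the first list: [7, 19), [22, 33), [38, 44), [47, 52).
Merge the second list: [0, 21), [37, 58), [66, 71), [73, 77).
A ∩ B = [7, 19), [38, 44), [47, 52).
Total: 12 + 6 + 5 = 23.

23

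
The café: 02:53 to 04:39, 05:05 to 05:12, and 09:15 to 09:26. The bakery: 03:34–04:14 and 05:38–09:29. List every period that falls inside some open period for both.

03:34–04:14, 09:15–09:26

02:53–04:39 meets the second set on 03:34–04:14.
05:05–05:12: no overlap with the second set.
09:15–09:26 meets the second set on 09:15–09:26.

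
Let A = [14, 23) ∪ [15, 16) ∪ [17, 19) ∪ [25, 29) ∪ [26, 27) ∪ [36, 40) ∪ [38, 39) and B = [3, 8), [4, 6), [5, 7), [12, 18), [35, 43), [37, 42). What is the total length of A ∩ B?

8

Merge the first list: [14, 23), [25, 29), [36, 40).
Merge the second list: [3, 8), [12, 18), [35, 43).
A ∩ B = [14, 18), [36, 40).
Total: 4 + 4 = 8.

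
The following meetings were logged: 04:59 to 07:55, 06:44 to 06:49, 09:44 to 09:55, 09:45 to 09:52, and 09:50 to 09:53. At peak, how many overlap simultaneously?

3

At 09:50, 3 of the intervals are simultaneously active.
No point has more.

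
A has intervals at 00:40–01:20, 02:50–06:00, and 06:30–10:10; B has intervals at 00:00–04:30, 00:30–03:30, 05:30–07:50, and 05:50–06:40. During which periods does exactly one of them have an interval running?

00:00–00:40, 01:20–02:50, 04:30–05:30, 06:00–06:30, 07:50–10:10

Second set merges to 00:00–04:30, 05:30–07:50.
Only in the first: 04:30–05:30, 07:50–10:10.
Only in the second: 00:00–00:40, 01:20–02:50, 06:00–06:30.
Together these are the periods covered by exactly one.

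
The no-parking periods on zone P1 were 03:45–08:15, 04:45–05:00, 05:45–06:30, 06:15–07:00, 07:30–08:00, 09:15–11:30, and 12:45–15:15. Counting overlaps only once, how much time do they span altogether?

9 h 15 min

Merged: 03:45-08:15, 09:15-11:30, 12:45-15:15.
Lengths: 4 h 30 min + 2 h 15 min + 2 h 30 min = 9 h 15 min.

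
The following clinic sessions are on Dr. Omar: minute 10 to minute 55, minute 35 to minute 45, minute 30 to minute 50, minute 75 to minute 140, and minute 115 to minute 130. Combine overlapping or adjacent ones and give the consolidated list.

minute 10 to minute 55, minute 75 to minute 140

Sort by start: minute 10 to minute 55, minute 30 to minute 50, minute 35 to minute 45, minute 75 to minute 140, minute 115 to minute 130.
minute 30 to minute 50 overlaps/touches minute 10 to minute 55 → extend to minute 10 to minute 55.
minute 35 to minute 45 overlaps/touches minute 10 to minute 55 → extend to minute 10 to minute 55.
minute 75 to minute 140 is disjoint → start new block.
minute 115 to minute 130 overlaps/touches minute 75 to minute 140 → extend to minute 75 to minute 140.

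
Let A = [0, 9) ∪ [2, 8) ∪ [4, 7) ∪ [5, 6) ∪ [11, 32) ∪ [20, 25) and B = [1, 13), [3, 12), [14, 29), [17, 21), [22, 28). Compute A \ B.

A, merged: [0, 9), [11, 32).
B, merged: [1, 13), [14, 29).
[0, 9) minus B → [0, 1).
[11, 32) minus B → [13, 14), [29, 32).

[0, 1) ∪ [13, 14) ∪ [29, 32)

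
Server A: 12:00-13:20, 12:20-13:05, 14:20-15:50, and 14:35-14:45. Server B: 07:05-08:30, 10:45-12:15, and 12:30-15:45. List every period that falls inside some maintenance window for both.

12:00–12:15, 12:30–13:20, 14:20–15:45

A, merged: 12:00–13:20, 14:20–15:50.
12:00–13:20 meets the second set on 12:00–12:15, 12:30–13:20.
14:20–15:50 meets the second set on 14:20–15:45.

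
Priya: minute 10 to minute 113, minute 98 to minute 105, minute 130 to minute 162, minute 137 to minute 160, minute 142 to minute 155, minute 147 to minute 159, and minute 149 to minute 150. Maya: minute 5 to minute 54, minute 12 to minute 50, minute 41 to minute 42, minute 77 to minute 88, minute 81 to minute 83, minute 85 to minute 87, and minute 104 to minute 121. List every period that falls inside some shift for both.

minute 10 to minute 54, minute 77 to minute 88, minute 104 to minute 113

Merge the first list: minute 10 to minute 113, minute 130 to minute 162.
Merge the second list: minute 5 to minute 54, minute 77 to minute 88, minute 104 to minute 121.
minute 10 to minute 113 overlaps B on minute 10 to minute 54, minute 77 to minute 88, minute 104 to minute 113.
minute 130 to minute 162 falls entirely outside B.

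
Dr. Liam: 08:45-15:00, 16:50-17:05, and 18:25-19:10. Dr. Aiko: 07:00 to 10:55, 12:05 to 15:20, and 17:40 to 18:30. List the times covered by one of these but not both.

07:00-08:45, 10:55-12:05, 15:00-15:20, 16:50-17:05, 17:40-18:25, 18:30-19:10

A \ B = 10:55-12:05, 16:50-17:05, 18:30-19:10.
B \ A = 07:00-08:45, 15:00-15:20, 17:40-18:25.
Union of the two gives the symmetric difference.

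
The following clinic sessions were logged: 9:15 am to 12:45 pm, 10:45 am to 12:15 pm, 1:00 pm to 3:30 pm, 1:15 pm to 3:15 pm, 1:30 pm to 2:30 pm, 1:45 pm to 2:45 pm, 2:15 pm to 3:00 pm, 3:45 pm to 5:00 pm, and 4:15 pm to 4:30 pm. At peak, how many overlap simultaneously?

At 2:15 pm, 5 of the intervals are simultaneously active.
No point has more.

5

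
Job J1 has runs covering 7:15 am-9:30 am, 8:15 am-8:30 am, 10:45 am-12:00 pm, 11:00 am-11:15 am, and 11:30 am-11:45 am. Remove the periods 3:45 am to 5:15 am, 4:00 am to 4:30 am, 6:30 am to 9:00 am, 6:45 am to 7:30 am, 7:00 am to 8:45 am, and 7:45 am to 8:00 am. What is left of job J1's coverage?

A, merged: 7:15 am–9:30 am, 10:45 am–12:00 pm.
B, merged: 3:45 am–5:15 am, 6:30 am–9:00 am.
7:15 am–9:30 am with B removed leaves 9:00 am–9:30 am.
10:45 am–12:00 pm is untouched.

9:00 am–9:30 am, 10:45 am–12:00 pm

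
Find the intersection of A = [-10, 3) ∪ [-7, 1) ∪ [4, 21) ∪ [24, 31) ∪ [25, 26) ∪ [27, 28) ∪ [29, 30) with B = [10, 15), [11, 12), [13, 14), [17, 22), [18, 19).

Merge the first list: [-10, 3), [4, 21), [24, 31).
Merge the second list: [10, 15), [17, 22).
[-10, 3) meets no B interval.
[4, 21) ∩ B → [10, 15), [17, 21).
[24, 31) meets no B interval.

[10, 15) ∪ [17, 21)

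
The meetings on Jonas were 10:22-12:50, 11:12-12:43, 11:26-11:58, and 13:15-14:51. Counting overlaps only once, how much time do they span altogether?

4 h 4 min

Merged: 10:22-12:50, 13:15-14:51.
Lengths: 2 h 28 min + 1 h 36 min = 4 h 4 min.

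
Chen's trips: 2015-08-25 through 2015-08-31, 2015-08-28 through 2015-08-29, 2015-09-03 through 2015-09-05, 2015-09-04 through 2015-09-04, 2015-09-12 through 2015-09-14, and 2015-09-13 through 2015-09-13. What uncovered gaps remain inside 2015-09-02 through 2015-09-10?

2015-09-02 through 2015-09-02, 2015-09-06 through 2015-09-10

Covered (merged): 2015-08-25 through 2015-08-31, 2015-09-03 through 2015-09-05, 2015-09-12 through 2015-09-14.
Complement within 2015-09-02 through 2015-09-10: 2015-09-02 through 2015-09-02, 2015-09-06 through 2015-09-10.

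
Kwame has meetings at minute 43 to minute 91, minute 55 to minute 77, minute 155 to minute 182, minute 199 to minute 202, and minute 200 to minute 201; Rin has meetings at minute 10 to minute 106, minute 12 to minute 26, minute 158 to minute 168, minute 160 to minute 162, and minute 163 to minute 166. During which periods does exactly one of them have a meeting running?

minute 10 to minute 43, minute 91 to minute 106, minute 155 to minute 158, minute 168 to minute 182, minute 199 to minute 202

Merge the first list: minute 43 to minute 91, minute 155 to minute 182, minute 199 to minute 202.
Merge the second list: minute 10 to minute 106, minute 158 to minute 168.
Only in the first: minute 155 to minute 158, minute 168 to minute 182, minute 199 to minute 202.
Only in the second: minute 10 to minute 43, minute 91 to minute 106.
Together these are the periods covered by exactly one.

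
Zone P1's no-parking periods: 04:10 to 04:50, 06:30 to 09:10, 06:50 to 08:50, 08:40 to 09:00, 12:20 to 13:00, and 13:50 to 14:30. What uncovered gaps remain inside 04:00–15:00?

04:00–04:10, 04:50–06:30, 09:10–12:20, 13:00–13:50, 14:30–15:00

Covered (merged): 04:10–04:50, 06:30–09:10, 12:20–13:00, 13:50–14:30.
Complement within 04:00–15:00: 04:00–04:10, 04:50–06:30, 09:10–12:20, 13:00–13:50, 14:30–15:00.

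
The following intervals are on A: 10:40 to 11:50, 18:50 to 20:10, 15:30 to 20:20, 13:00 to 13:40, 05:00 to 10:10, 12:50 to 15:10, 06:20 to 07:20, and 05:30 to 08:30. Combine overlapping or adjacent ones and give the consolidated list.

05:00–10:10, 10:40–11:50, 12:50–15:10, 15:30–20:20

Sort by start: 05:00–10:10, 05:30–08:30, 06:20–07:20, 10:40–11:50, 12:50–15:10, 13:00–13:40, 15:30–20:20, 18:50–20:10.
05:30–08:30 overlaps/touches 05:00–10:10 → extend to 05:00–10:10.
06:20–07:20 overlaps/touches 05:00–10:10 → extend to 05:00–10:10.
10:40–11:50 is disjoint → start new block.
12:50–15:10 is disjoint → start new block.
13:00–13:40 overlaps/touches 12:50–15:10 → extend to 12:50–15:10.
15:30–20:20 is disjoint → start new block.
18:50–20:10 overlaps/touches 15:30–20:20 → extend to 15:30–20:20.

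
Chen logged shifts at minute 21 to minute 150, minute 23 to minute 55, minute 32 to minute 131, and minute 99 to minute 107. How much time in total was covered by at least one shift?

Merged: minute 21 to minute 150.
Length: 129 minutes.

129 minutes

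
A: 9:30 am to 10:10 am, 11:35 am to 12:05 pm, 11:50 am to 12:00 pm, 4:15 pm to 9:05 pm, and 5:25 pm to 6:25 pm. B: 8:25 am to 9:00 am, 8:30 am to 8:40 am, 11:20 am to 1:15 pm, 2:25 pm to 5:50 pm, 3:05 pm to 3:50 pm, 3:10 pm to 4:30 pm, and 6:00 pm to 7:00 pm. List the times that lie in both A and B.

11:35 am-12:05 pm, 4:15 pm-5:50 pm, 6:00 pm-7:00 pm

A, merged: 9:30 am-10:10 am, 11:35 am-12:05 pm, 4:15 pm-9:05 pm.
B, merged: 8:25 am-9:00 am, 11:20 am-1:15 pm, 2:25 pm-5:50 pm, 6:00 pm-7:00 pm.
9:30 am-10:10 am: no overlap with the second set.
11:35 am-12:05 pm meets the second set on 11:35 am-12:05 pm.
4:15 pm-9:05 pm meets the second set on 4:15 pm-5:50 pm, 6:00 pm-7:00 pm.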